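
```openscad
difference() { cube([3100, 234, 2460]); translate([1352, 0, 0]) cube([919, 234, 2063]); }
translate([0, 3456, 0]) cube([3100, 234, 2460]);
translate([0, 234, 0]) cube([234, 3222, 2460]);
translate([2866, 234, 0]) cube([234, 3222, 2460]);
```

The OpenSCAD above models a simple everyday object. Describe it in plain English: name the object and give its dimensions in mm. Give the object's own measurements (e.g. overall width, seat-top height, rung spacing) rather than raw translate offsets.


A single room: four walls, each 2460 mm tall and 234 mm thick, enclosing an outside footprint 3100×3690 mm (x × y), no floor or roof. The front and back walls (−y and +y sides) run the full x-width; the side walls fit between their inner faces. A door opening 919 mm wide and 2063 mm tall is cut through the front wall from the floor up, its −x edge 1352 mm from the wall's −x end.


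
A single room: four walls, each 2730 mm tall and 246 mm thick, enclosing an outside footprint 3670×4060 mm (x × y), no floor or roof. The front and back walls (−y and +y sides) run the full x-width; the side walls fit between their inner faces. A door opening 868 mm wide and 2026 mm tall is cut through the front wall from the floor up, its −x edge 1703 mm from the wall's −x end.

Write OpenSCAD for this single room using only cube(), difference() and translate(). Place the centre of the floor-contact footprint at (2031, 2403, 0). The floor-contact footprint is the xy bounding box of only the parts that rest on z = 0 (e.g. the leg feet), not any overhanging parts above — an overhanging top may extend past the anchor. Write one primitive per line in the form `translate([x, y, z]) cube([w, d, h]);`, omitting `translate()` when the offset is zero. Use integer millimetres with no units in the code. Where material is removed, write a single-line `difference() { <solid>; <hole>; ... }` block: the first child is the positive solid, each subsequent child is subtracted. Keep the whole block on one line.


difference() { translate([196, 373, 0]) cube([3670, 246, 2730]); translate([1899, 373, 0]) cube([868, 246, 2026]); }
translate([196, 4187, 0]) cube([3670, 246, 2730]);
translate([196, 619, 0]) cube([246, 3568, 2730]);
translate([3620, 619, 0]) cube([246, 3568, 2730]);


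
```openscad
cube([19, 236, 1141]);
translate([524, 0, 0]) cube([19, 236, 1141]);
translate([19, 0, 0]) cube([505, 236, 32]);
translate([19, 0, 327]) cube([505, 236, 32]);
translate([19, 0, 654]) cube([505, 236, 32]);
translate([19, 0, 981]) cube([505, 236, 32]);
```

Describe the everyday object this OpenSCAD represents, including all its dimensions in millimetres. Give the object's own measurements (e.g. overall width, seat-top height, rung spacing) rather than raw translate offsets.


An open bookshelf. Two side panels, each 19 mm thick, 236 mm deep and 1141 mm tall, stand 543 mm apart (outside-to-outside). Between them sit 4 shelves, each 32 mm thick and 236 mm deep, spanning the full gap between the sides. The bottom shelf rests on the floor (its underside at z = 0) and the clear gap between one shelf's top and the next shelf's underside is 295 mm.


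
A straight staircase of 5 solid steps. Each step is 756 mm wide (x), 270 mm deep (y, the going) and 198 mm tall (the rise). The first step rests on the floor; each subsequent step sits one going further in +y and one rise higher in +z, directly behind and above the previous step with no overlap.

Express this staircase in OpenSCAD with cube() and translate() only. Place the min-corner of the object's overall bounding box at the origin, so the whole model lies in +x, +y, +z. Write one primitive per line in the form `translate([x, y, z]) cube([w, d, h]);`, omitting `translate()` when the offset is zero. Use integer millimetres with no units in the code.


cube([756, 270, 198]);
translate([0, 270, 198]) cube([756, 270, 198]);
translate([0, 540, 396]) cube([756, 270, 198]);
translate([0, 810, 594]) cube([756, 270, 198]);
translate([0, 1080, 792]) cube([756, 270, 198]);


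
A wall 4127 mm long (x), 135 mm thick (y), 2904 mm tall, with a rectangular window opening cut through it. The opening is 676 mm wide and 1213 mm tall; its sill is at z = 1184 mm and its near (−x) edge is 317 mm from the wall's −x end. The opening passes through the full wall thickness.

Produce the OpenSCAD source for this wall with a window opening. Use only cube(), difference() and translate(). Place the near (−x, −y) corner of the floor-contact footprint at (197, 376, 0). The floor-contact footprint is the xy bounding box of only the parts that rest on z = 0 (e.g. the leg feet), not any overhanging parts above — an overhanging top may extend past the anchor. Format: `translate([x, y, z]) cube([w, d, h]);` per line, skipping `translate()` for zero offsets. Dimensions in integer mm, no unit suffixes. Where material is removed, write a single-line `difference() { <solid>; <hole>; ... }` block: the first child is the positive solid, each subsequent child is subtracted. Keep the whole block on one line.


difference() { translate([197, 376, 0]) cube([4127, 135, 2904]); translate([514, 376, 1184]) cube([676, 135, 1213]); }


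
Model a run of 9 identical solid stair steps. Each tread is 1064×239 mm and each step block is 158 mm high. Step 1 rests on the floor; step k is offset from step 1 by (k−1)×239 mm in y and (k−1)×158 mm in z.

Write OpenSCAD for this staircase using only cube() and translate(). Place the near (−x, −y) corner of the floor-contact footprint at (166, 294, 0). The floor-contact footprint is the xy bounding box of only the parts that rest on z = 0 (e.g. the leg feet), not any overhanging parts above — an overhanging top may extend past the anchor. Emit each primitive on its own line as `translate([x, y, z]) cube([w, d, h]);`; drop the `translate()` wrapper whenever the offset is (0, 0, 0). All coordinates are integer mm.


translate([166, 294, 0]) cube([1064, 239, 158]);
translate([166, 533, 158]) cube([1064, 239, 158]);
translate([166, 772, 316]) cube([1064, 239, 158]);
translate([166, 1011, 474]) cube([1064, 239, 158]);
translate([166, 1250, 632]) cube([1064, 239, 158]);
translate([166, 1489, 790]) cube([1064, 239, 158]);
translate([166, 1728, 948]) cube([1064, 239, 158]);
translate([166, 1967, 1106]) cube([1064, 239, 158]);
translate([166, 2206, 1264]) cube([1064, 239, 158]);


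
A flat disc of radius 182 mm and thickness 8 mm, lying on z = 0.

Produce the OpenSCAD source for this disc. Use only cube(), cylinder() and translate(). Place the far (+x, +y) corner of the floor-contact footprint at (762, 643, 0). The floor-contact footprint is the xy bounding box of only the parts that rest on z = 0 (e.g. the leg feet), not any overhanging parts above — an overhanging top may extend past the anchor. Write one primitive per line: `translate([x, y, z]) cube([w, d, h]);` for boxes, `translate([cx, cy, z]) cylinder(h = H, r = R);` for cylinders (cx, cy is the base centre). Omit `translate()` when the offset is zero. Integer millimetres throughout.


translate([580, 461, 0]) cylinder(h = 8, r = 182);


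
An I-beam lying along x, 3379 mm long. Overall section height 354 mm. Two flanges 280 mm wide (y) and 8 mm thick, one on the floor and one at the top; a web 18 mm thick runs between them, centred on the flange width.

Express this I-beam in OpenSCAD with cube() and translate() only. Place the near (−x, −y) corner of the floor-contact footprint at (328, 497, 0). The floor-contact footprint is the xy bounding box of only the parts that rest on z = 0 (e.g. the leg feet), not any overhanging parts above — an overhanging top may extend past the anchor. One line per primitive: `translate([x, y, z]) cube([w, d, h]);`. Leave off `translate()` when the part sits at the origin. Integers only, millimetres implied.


translate([328, 497, 0]) cube([3379, 280, 8]);
translate([328, 628, 8]) cube([3379, 18, 338]);
translate([328, 497, 346]) cube([3379, 280, 8]);


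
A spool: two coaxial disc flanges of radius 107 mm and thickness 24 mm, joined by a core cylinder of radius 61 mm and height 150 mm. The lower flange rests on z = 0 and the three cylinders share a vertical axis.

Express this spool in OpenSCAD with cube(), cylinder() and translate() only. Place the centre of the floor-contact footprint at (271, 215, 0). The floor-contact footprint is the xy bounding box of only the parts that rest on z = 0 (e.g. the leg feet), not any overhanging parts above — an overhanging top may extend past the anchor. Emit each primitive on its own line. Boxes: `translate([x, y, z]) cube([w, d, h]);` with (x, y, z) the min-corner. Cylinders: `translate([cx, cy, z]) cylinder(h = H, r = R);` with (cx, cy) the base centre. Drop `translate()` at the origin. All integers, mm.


translate([271, 215, 0]) cylinder(h = 24, r = 107);
translate([271, 215, 24]) cylinder(h = 150, r = 61);
translate([271, 215, 174]) cylinder(h = 24, r = 107);


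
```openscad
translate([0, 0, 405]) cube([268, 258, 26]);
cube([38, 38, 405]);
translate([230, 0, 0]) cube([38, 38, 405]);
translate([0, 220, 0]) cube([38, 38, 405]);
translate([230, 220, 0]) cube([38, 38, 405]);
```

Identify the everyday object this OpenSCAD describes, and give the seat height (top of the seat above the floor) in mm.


A stool. The seat height is 431 mm.

A 268×258×26 slab at z = 405 on four corner posts — a stool. The seat top is 405 + 26 = 431 mm.


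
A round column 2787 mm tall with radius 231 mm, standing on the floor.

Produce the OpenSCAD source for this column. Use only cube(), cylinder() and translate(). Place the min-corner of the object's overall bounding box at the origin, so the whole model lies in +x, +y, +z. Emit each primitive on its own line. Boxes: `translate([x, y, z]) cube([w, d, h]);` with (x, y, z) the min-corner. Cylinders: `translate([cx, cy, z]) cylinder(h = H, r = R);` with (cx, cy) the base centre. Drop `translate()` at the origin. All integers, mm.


translate([231, 231, 0]) cylinder(h = 2787, r = 231);


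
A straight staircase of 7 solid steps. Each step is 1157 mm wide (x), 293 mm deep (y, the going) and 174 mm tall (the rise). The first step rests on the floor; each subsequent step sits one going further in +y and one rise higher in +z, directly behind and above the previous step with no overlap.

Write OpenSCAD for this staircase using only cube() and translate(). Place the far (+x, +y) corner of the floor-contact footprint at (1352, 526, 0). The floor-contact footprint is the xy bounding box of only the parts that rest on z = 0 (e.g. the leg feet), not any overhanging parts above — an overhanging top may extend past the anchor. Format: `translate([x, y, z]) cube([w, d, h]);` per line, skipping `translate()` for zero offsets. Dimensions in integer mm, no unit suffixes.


translate([195, 233, 0]) cube([1157, 293, 174]);
translate([195, 526, 174]) cube([1157, 293, 174]);
translate([195, 819, 348]) cube([1157, 293, 174]);
translate([195, 1112, 522]) cube([1157, 293, 174]);
translate([195, 1405, 696]) cube([1157, 293, 174]);
translate([195, 1698, 870]) cube([1157, 293, 174]);
translate([195, 1991, 1044]) cube([1157, 293, 174]);


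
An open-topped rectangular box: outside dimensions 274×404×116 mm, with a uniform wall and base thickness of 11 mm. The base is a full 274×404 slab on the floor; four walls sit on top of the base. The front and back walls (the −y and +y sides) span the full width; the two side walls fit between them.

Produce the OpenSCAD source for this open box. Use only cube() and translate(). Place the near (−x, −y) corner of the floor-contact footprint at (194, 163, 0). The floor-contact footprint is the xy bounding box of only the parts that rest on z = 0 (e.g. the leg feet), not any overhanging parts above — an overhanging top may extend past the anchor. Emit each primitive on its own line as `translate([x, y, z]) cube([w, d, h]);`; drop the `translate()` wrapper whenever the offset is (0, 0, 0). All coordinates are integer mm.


translate([194, 163, 0]) cube([274, 404, 11]);
translate([194, 163, 11]) cube([274, 11, 105]);
translate([194, 556, 11]) cube([274, 11, 105]);
translate([194, 174, 11]) cube([11, 382, 105]);
translate([457, 174, 11]) cube([11, 382, 105]);


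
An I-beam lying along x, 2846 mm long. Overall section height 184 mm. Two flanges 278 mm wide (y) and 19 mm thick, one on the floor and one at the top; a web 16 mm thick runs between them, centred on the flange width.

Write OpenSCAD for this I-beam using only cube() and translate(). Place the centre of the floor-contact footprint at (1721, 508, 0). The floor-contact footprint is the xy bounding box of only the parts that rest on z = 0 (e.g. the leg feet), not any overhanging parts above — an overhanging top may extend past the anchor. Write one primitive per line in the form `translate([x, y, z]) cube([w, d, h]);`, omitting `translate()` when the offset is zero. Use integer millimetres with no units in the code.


translate([298, 369, 0]) cube([2846, 278, 19]);
translate([298, 500, 19]) cube([2846, 16, 146]);
translate([298, 369, 165]) cube([2846, 278, 19]);


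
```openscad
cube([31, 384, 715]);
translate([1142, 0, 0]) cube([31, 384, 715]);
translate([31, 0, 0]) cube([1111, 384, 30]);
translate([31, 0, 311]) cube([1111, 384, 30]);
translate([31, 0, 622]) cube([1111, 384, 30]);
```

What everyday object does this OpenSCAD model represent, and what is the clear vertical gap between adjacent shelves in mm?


A bookshelf. The clear shelf gap is 281 mm.

Two tall side panels with 3 horizontal boards between them — a bookshelf. The first two shelf undersides are at z = 0 and z = 311; with shelf thickness 30, the clear gap is 311 − 0 − 30 = 281 mm.


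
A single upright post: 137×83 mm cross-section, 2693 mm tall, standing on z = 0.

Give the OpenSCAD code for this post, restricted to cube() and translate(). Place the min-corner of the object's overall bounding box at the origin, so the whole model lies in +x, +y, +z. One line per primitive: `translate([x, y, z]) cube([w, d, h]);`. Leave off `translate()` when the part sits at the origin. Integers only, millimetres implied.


cube([137, 83, 2693]);


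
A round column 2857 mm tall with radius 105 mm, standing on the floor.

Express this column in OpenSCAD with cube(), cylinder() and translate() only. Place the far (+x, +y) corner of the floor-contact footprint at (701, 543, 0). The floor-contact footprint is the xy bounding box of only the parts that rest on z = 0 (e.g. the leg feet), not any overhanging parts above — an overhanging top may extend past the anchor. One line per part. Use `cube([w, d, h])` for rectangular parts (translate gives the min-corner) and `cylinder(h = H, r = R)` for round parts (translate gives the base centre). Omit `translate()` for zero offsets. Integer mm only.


translate([596, 438, 0]) cylinder(h = 2857, r = 105);


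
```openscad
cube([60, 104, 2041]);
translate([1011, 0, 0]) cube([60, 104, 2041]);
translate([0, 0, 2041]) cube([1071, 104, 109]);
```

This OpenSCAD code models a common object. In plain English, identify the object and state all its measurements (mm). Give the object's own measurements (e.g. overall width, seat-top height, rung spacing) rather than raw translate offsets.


A door frame. The clear opening is 951 mm wide and 2041 mm high. Two 60 mm wide jambs, 104 mm deep, stand either side of the opening from the floor to the top of the opening. A 109 mm thick head sits across the top of both jambs, spanning the full outside width of the frame.


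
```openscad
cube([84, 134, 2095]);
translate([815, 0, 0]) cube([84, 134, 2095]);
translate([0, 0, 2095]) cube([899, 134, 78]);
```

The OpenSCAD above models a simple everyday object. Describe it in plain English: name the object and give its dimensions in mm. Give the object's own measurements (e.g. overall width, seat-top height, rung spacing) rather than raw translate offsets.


A door frame. The clear opening is 731 mm wide and 2095 mm high. Two 84 mm wide jambs, 134 mm deep, stand either side of the opening from the floor to the top of the opening. A 78 mm thick head sits across the top of both jambs, spanning the full outside width of the frame.


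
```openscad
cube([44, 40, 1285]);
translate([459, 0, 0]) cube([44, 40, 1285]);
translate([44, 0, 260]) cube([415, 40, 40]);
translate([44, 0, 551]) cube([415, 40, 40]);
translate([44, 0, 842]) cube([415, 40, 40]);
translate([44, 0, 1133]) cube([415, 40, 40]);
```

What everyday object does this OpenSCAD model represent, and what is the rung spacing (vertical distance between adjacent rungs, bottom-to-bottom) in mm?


A ladder. The rung spacing is 291 mm.

Two tall 44×40 posts with 4 short bars between them — a ladder. Adjacent rungs sit at z = 260 and z = 551, so the spacing is 551 − 260 = 291 mm.


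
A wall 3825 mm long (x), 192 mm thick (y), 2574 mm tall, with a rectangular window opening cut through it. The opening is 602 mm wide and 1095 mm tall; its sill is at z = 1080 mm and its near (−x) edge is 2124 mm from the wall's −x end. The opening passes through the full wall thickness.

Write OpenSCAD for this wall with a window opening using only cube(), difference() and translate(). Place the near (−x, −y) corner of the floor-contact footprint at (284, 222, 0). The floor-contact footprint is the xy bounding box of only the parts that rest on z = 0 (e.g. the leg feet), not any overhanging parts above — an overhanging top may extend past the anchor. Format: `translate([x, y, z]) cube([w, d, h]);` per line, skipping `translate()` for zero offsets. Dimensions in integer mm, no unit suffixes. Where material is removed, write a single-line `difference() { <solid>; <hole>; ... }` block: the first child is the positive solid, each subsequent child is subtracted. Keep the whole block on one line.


difference() { translate([284, 222, 0]) cube([3825, 192, 2574]); translate([2408, 222, 1080]) cube([602, 192, 1095]); }


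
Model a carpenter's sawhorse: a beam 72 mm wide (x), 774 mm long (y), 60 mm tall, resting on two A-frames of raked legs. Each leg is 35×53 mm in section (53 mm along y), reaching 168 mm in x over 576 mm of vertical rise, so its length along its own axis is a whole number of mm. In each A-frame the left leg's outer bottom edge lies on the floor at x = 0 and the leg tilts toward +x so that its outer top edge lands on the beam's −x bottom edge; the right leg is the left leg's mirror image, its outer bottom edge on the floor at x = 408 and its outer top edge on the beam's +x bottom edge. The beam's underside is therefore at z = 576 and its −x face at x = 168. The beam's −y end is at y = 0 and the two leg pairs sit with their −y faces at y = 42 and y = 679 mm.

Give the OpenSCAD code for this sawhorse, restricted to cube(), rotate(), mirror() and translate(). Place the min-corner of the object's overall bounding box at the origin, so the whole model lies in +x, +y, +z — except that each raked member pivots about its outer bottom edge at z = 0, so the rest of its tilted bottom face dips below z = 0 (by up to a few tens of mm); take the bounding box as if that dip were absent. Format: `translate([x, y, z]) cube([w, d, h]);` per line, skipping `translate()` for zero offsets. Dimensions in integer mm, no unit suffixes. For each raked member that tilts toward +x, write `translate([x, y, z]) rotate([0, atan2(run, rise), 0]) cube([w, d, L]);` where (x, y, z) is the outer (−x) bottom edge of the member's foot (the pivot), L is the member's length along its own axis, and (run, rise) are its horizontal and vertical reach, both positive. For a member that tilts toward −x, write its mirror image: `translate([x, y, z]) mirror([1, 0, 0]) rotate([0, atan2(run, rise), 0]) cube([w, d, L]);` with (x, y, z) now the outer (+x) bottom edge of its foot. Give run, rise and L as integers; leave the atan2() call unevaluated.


// leg length = √(168² + 576²) = 600
// right-leg outer foot x = 2·168 + 72 = 408
// beam min-corner = (168, 0, 576)
translate([168, 0, 576]) cube([72, 774, 60]);
translate([0, 42, 0]) rotate([0, atan2(168, 576), 0]) cube([35, 53, 600]);
translate([408, 42, 0]) mirror([1, 0, 0]) rotate([0, atan2(168, 576), 0]) cube([35, 53, 600]);
translate([0, 679, 0]) rotate([0, atan2(168, 576), 0]) cube([35, 53, 600]);
translate([408, 679, 0]) mirror([1, 0, 0]) rotate([0, atan2(168, 576), 0]) cube([35, 53, 600]);


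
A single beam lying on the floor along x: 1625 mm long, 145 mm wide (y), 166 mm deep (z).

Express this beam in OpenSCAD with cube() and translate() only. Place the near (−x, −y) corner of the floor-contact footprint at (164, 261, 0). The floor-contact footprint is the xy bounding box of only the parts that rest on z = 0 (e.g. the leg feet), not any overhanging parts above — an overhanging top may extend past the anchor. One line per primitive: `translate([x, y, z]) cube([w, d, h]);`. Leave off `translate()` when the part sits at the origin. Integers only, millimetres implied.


translate([164, 261, 0]) cube([1625, 145, 166]);


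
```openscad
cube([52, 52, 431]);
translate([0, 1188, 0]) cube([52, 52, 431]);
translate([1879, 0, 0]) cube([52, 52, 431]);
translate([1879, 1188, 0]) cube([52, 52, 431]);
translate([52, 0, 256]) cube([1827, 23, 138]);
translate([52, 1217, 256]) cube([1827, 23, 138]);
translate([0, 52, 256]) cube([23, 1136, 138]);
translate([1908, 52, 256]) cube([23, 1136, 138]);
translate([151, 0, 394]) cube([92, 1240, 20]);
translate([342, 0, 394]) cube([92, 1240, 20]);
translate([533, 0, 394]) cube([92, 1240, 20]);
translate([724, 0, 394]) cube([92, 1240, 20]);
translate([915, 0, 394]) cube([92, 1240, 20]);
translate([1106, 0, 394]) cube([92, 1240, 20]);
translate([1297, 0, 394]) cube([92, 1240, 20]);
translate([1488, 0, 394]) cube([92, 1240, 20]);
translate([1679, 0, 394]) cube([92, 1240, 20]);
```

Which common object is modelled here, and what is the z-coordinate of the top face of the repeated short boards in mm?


A bed frame. The slat-top height is 414 mm.

Four posts, four rails, and a row of slats — a bed frame. Slats sit on the rails at z = 256 + 138 = 394; with slat thickness 20, the top is 414 mm.


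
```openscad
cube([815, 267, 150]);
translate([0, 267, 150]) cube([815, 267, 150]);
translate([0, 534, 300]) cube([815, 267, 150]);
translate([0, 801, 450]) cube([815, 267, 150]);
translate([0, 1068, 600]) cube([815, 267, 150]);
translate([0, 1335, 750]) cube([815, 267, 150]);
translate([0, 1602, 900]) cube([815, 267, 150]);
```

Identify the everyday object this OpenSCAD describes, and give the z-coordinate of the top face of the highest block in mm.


A staircase. The total rise is 1050 mm.

7 identical blocks, each offset up and back from the previous — a staircase. Each step is 150 mm tall and there are 7 of them, so the total rise is 7 × 150 = 1050 mm.


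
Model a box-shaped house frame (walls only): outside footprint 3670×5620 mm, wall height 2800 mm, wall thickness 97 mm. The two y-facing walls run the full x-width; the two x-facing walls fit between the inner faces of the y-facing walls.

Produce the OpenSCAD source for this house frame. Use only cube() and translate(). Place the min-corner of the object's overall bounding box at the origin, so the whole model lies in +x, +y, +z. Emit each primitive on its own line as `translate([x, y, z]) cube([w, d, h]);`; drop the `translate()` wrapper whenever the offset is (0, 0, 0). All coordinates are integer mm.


cube([3670, 97, 2800]);
translate([0, 5523, 0]) cube([3670, 97, 2800]);
translate([0, 97, 0]) cube([97, 5426, 2800]);
translate([3573, 97, 0]) cube([97, 5426, 2800]);


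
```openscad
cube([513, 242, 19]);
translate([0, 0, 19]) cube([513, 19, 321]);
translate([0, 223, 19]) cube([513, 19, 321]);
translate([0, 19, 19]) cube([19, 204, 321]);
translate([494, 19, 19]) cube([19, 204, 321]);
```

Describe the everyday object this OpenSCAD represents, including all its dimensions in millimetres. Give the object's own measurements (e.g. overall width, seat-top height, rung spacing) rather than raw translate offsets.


An open-topped rectangular box: outside dimensions 513×242×340 mm, with a uniform wall and base thickness of 19 mm. The base is a full 513×242 slab on the floor; four walls sit on top of the base. The front and back walls (the −y and +y sides) span the full width; the two side walls fit between them.


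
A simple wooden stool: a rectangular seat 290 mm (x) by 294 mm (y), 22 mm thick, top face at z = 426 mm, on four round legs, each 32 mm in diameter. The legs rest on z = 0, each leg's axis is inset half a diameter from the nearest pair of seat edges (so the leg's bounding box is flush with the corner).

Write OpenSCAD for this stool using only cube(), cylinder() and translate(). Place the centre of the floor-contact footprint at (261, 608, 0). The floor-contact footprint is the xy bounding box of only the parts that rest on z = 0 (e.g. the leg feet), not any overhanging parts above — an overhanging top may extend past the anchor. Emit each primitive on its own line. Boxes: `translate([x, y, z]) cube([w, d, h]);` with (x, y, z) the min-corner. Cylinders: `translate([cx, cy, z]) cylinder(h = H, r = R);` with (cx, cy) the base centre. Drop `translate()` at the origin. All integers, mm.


// leg_h = 426 - 22 = 404
translate([116, 461, 404]) cube([290, 294, 22]);
translate([132, 477, 0]) cylinder(h = 404, r = 16);
translate([390, 477, 0]) cylinder(h = 404, r = 16);
translate([132, 739, 0]) cylinder(h = 404, r = 16);
translate([390, 739, 0]) cylinder(h = 404, r = 16);


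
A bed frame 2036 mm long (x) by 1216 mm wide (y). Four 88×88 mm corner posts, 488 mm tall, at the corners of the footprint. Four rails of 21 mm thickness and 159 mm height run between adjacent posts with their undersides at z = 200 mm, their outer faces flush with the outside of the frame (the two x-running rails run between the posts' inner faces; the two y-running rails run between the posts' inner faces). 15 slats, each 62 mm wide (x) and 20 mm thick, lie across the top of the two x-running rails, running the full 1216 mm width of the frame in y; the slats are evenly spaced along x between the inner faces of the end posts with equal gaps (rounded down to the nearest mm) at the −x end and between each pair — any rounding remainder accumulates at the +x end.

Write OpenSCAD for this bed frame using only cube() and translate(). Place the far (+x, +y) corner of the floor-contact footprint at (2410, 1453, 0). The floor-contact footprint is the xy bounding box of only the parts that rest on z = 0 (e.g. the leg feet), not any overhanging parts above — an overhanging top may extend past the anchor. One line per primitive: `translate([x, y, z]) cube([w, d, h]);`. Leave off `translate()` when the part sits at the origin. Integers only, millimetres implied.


translate([374, 237, 0]) cube([88, 88, 488]);
translate([374, 1365, 0]) cube([88, 88, 488]);
translate([2322, 237, 0]) cube([88, 88, 488]);
translate([2322, 1365, 0]) cube([88, 88, 488]);
translate([462, 237, 200]) cube([1860, 21, 159]);
translate([462, 1432, 200]) cube([1860, 21, 159]);
translate([374, 325, 200]) cube([21, 1040, 159]);
translate([2389, 325, 200]) cube([21, 1040, 159]);
translate([520, 237, 359]) cube([62, 1216, 20]);
translate([640, 237, 359]) cube([62, 1216, 20]);
translate([760, 237, 359]) cube([62, 1216, 20]);
translate([880, 237, 359]) cube([62, 1216, 20]);
translate([1000, 237, 359]) cube([62, 1216, 20]);
translate([1120, 237, 359]) cube([62, 1216, 20]);
translate([1240, 237, 359]) cube([62, 1216, 20]);
translate([1360, 237, 359]) cube([62, 1216, 20]);
translate([1480, 237, 359]) cube([62, 1216, 20]);
translate([1600, 237, 359]) cube([62, 1216, 20]);
translate([1720, 237, 359]) cube([62, 1216, 20]);
translate([1840, 237, 359]) cube([62, 1216, 20]);
translate([1960, 237, 359]) cube([62, 1216, 20]);
translate([2080, 237, 359]) cube([62, 1216, 20]);
translate([2200, 237, 359]) cube([62, 1216, 20]);


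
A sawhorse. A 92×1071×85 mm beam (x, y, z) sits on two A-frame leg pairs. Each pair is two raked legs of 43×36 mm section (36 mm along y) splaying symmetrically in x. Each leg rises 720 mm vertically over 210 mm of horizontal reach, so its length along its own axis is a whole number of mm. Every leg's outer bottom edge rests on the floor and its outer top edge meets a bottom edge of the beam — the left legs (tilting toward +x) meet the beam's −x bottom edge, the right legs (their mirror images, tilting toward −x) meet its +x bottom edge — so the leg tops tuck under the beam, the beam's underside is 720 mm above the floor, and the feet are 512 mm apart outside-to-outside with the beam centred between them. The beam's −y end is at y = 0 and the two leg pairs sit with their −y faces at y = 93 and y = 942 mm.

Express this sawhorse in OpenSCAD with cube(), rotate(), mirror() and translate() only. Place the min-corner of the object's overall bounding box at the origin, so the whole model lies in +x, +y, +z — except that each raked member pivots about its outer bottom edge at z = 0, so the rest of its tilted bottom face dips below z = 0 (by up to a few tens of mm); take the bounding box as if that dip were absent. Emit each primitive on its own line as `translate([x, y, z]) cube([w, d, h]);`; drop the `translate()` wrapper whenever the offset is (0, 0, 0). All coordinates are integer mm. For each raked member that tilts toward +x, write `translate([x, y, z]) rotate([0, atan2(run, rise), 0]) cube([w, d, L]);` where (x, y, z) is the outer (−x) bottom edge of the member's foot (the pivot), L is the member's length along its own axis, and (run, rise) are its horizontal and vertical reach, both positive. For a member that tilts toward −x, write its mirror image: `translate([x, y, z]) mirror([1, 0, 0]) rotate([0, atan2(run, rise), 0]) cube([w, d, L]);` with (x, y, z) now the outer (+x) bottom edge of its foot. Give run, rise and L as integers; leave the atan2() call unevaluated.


// leg length = √(210² + 720²) = 750
// right-leg outer foot x = 2·210 + 92 = 512
// beam min-corner = (210, 0, 720)
translate([210, 0, 720]) cube([92, 1071, 85]);
translate([0, 93, 0]) rotate([0, atan2(210, 720), 0]) cube([43, 36, 750]);
translate([512, 93, 0]) mirror([1, 0, 0]) rotate([0, atan2(210, 720), 0]) cube([43, 36, 750]);
translate([0, 942, 0]) rotate([0, atan2(210, 720), 0]) cube([43, 36, 750]);
translate([512, 942, 0]) mirror([1, 0, 0]) rotate([0, atan2(210, 720), 0]) cube([43, 36, 750]);


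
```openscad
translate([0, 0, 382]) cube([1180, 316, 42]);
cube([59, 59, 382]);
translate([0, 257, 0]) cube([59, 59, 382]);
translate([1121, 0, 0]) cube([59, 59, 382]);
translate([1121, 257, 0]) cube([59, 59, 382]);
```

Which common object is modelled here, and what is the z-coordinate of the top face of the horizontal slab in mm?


A bench. The seat-top height is 424 mm.

A long slab on four corner posts — a bench. The slab sits at z = 382 with thickness 42, so the top is 382 + 42 = 424 mm.


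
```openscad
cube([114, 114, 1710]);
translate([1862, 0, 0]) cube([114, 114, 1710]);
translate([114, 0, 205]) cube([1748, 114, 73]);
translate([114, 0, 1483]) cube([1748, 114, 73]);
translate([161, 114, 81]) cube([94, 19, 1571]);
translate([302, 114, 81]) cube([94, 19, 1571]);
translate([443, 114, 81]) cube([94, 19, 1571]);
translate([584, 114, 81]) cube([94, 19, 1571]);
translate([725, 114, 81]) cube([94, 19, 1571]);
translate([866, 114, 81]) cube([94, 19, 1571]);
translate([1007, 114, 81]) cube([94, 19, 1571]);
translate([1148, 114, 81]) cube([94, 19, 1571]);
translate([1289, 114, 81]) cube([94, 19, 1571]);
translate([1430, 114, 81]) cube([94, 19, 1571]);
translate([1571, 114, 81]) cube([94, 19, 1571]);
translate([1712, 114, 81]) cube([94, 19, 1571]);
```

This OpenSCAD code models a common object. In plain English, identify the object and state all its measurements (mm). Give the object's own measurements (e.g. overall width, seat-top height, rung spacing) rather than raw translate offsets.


A fence section. Two 114×114 mm posts, 1710 mm tall, stand on the floor with a clear span of 1748 mm between their inner faces. Two horizontal rails of 114×73 mm section span the gap between the posts with their undersides at z = 205 mm and z = 1483 mm, flush with the posts' −y face. 12 pickets, each 94 mm wide, 19 mm thick and 1571 mm tall, are fixed to the +y face of the rails with their bottoms at z = 81 mm, spaced across the span with a 47 mm gap after the −x post and between neighbouring pickets, with 56 mm left before the +x post.


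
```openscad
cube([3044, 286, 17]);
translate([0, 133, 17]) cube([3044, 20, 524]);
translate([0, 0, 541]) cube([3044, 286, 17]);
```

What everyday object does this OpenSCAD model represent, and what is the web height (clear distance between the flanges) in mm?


An I-beam. The web height is 524 mm.

Two wide flanges with a thin centred web — an I-beam. Overall 558 mm minus two 17 mm flanges gives a web of 558 − 2·17 = 524 mm.


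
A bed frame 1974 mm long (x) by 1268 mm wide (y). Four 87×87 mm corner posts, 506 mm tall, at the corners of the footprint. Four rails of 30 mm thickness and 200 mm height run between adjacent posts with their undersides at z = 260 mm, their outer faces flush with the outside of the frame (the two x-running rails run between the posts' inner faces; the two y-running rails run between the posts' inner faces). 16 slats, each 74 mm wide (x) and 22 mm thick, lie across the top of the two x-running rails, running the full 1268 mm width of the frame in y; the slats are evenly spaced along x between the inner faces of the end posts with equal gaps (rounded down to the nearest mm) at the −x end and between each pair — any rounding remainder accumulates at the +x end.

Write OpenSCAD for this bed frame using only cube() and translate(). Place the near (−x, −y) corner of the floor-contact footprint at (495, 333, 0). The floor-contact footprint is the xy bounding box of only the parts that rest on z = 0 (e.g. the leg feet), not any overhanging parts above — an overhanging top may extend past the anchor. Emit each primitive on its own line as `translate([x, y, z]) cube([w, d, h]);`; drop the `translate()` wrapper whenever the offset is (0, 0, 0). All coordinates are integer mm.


translate([495, 333, 0]) cube([87, 87, 506]);
translate([495, 1514, 0]) cube([87, 87, 506]);
translate([2382, 333, 0]) cube([87, 87, 506]);
translate([2382, 1514, 0]) cube([87, 87, 506]);
translate([582, 333, 260]) cube([1800, 30, 200]);
translate([582, 1571, 260]) cube([1800, 30, 200]);
translate([495, 420, 260]) cube([30, 1094, 200]);
translate([2439, 420, 260]) cube([30, 1094, 200]);
translate([618, 333, 460]) cube([74, 1268, 22]);
translate([728, 333, 460]) cube([74, 1268, 22]);
translate([838, 333, 460]) cube([74, 1268, 22]);
translate([948, 333, 460]) cube([74, 1268, 22]);
translate([1058, 333, 460]) cube([74, 1268, 22]);
translate([1168, 333, 460]) cube([74, 1268, 22]);
translate([1278, 333, 460]) cube([74, 1268, 22]);
translate([1388, 333, 460]) cube([74, 1268, 22]);
translate([1498, 333, 460]) cube([74, 1268, 22]);
translate([1608, 333, 460]) cube([74, 1268, 22]);
translate([1718, 333, 460]) cube([74, 1268, 22]);
translate([1828, 333, 460]) cube([74, 1268, 22]);
translate([1938, 333, 460]) cube([74, 1268, 22]);
translate([2048, 333, 460]) cube([74, 1268, 22]);
translate([2158, 333, 460]) cube([74, 1268, 22]);
translate([2268, 333, 460]) cube([74, 1268, 22]);


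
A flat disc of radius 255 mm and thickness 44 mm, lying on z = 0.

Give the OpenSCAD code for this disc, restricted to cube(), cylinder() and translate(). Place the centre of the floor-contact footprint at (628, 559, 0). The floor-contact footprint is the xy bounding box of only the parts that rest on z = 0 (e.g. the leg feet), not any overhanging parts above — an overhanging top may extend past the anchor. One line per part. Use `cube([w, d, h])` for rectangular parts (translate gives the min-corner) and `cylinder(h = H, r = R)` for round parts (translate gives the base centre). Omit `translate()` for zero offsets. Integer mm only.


translate([628, 559, 0]) cylinder(h = 44, r = 255);


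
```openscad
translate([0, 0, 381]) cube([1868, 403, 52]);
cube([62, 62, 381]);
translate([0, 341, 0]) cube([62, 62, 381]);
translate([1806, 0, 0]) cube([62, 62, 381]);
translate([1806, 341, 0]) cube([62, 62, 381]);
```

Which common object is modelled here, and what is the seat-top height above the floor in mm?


A bench. The seat-top height is 433 mm.

A long slab on four corner posts — a bench. The slab sits at z = 381 with thickness 52, so the top is 381 + 52 = 433 mm.


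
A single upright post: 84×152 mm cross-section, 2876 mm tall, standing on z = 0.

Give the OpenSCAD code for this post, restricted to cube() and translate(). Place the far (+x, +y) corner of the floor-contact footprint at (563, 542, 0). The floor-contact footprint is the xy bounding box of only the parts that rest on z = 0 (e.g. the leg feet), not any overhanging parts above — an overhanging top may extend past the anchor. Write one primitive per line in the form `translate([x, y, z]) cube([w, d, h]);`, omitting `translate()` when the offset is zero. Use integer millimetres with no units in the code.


translate([479, 390, 0]) cube([84, 152, 2876]);


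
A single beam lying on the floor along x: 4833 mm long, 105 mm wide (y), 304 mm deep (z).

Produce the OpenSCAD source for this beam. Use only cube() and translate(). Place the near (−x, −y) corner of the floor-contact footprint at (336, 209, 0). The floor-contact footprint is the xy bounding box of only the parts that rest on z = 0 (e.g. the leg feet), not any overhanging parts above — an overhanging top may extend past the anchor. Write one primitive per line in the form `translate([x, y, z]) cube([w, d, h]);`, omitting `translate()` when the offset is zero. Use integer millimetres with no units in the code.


translate([336, 209, 0]) cube([4833, 105, 304]);


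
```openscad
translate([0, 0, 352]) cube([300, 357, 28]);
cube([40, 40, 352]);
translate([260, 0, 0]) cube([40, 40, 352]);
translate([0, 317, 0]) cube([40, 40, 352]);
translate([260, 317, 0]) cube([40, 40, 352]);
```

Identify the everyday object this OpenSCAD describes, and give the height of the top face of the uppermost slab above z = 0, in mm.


A stool. The seat height is 380 mm.

A 300×357×28 slab at z = 352 on four corner posts — a stool. The seat top is 352 + 28 = 380 mm.


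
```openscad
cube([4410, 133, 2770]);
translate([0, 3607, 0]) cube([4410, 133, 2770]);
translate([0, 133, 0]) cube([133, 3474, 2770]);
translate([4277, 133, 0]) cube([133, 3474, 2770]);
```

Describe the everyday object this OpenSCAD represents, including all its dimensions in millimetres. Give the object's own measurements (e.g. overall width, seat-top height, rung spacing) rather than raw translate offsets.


The wall frame of a small rectangular building: four walls, each 2770 mm tall and 133 mm thick, enclosing a footprint 4410 mm (x) by 3740 mm (y) outside-to-outside, with no floor or roof. The front and back walls (the −y and +y sides) span the full width; the two side walls fit between them.


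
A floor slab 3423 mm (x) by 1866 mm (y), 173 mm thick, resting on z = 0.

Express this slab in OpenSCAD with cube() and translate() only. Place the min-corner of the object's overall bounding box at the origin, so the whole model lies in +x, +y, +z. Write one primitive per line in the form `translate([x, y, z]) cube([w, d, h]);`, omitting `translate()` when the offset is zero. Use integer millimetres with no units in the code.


cube([3423, 1866, 173]);


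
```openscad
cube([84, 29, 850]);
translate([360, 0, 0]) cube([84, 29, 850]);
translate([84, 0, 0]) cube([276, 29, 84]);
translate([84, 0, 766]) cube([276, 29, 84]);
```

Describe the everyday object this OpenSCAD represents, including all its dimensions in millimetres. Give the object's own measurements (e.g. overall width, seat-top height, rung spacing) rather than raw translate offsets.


A rectangular picture frame lying in the x–z plane (depth along y). The opening is 276 mm wide (x) by 682 mm tall (z), surrounded by a border 84 mm wide on all four sides. The frame is 29 mm deep and is made of two full-height vertical stiles with two horizontal rails fitted between them.
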